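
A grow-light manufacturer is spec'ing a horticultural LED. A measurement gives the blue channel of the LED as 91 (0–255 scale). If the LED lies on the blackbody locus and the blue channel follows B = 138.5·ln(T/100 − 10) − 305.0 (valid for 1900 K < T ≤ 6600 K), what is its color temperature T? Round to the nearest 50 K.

ln(t − 10) = (91 + 305.0) / 138.5 = 2.8592.
t − 10 = e^2.8592 = 17.448, so t = 27.448.
T = 100·t = 2745 K → 2750 K to the nearest 50 K.

2750 K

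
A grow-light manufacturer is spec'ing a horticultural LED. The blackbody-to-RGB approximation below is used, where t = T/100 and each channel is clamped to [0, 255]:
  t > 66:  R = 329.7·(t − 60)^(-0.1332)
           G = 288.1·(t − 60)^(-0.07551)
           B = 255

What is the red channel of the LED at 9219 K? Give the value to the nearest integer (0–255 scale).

208

t = 9219/100 = 92.19; the t > 66 branch applies.
R = 329.7·(92.19 − 60)^(-0.1332) = 329.7·32.19^(-0.1332) = 329.7·0.62975 = 207.630.
Rounded: 208.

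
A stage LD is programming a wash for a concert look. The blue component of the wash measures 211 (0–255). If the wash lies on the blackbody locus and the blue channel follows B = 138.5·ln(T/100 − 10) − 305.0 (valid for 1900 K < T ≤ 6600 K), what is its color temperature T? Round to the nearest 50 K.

5150 K

ln(t − 10) = (211 + 305.0) / 138.5 = 3.7256.
t − 10 = e^3.7256 = 41.497, so t = 51.497.
T = 100·t = 5150 K → 5150 K to the nearest 50 K.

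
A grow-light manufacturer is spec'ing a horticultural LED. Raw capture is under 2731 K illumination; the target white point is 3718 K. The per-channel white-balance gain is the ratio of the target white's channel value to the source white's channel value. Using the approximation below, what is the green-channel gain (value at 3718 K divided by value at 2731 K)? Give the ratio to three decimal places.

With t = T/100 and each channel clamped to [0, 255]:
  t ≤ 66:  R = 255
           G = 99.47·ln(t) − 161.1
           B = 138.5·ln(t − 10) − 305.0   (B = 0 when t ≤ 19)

At 2731 K (t = 27.31):
  G = 99.47·ln 27.31 − 161.1 = 99.47·3.3073 − 161.1 = 167.872.
At 3718 K (t = 37.18):
  G = 99.47·ln 37.18 − 161.1 = 99.47·3.6158 − 161.1 = 198.561.
Gain = 198.561 / 167.872 = 1.1828 → 1.183.

1.183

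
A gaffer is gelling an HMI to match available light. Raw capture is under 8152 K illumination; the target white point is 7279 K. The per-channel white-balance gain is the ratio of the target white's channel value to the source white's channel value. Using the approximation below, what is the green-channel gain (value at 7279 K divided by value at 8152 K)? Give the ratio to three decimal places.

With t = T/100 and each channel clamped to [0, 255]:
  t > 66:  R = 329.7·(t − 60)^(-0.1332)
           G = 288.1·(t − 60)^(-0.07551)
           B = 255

1.040

At 8152 K (t = 81.52):
  G = 288.1·(81.52 − 60)^(-0.07551) = 288.1·21.52^(-0.07551) = 288.1·0.79315 = 228.507.
At 7279 K (t = 72.79):
  G = 288.1·(72.79 − 60)^(-0.07551) = 288.1·12.79^(-0.07551) = 288.1·0.82494 = 237.664.
Gain = 237.664 / 228.507 = 1.0401 → 1.040.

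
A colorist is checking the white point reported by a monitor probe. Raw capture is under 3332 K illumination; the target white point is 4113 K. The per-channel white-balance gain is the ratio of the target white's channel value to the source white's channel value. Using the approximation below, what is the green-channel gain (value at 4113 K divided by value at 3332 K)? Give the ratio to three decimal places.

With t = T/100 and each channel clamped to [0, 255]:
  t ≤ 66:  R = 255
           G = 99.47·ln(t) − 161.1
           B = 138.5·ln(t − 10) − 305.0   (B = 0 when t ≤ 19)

At 3332 K (t = 33.32):
  G = 99.47·ln 33.32 − 161.1 = 99.47·3.5062 − 161.1 = 187.658.
At 4113 K (t = 41.13):
  G = 99.47·ln 41.13 − 161.1 = 99.47·3.7167 − 161.1 = 208.604.
Gain = 208.604 / 187.658 = 1.1116 → 1.112.

1.112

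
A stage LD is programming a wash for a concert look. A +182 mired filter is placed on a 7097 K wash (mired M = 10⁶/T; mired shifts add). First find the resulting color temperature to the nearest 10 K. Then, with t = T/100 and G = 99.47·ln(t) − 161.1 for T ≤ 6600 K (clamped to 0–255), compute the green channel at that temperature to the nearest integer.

M_in = 10⁶/7097 = 140.90; M_out = 140.90 + (+182) = 322.90.
T_out = 10⁶/322.90 = 3096.9 K → 3100 K; t = 31.
G = 99.47·ln 31 − 161.1 = 99.47·3.4340 − 161.1 = 180.479.
Rounded: 180.

180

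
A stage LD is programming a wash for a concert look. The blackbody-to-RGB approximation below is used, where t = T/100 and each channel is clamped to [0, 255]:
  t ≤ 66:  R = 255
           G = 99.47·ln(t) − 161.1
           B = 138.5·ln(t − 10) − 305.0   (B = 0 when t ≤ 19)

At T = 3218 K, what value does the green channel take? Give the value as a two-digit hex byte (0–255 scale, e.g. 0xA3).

t = 3218/100 = 32.18; the t ≤ 66 branch applies.
G = 99.47·ln 32.18 − 161.1 = 99.47·3.4713 − 161.1 = 184.195.
Rounded: 184; in hex, 0xB8.

0xB8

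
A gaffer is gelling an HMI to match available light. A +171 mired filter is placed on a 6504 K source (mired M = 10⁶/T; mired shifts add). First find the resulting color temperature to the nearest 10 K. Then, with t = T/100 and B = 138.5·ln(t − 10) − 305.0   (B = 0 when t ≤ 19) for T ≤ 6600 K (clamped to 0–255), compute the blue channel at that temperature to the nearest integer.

M_in = 10⁶/6504 = 153.75; M_out = 153.75 + (+171) = 324.75.
T_out = 10⁶/324.75 = 3079.3 K → 3080 K; t = 30.8.
B = 138.5·ln(30.8 − 10) − 305.0 = 138.5·ln 20.8 − 305.0 = 138.5·3.0350 − 305.0 = 115.341.
Rounded: 115.

115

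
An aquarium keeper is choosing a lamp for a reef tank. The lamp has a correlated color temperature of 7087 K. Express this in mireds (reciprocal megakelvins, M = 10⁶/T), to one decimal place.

M = 10⁶ / 7087 = 141.103 → 141.1 mireds.

141.1 mireds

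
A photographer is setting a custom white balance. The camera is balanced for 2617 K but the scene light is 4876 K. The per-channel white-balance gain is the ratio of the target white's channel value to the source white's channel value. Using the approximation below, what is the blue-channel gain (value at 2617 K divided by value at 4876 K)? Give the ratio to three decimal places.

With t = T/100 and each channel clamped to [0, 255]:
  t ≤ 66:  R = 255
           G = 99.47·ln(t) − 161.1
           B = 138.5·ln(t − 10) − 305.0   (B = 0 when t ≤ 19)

0.399

At 4876 K (t = 48.76):
  B = 138.5·ln(48.76 − 10) − 305.0 = 138.5·ln 38.76 − 305.0 = 138.5·3.6574 − 305.0 = 201.548.
At 2617 K (t = 26.17):
  B = 138.5·ln(26.17 − 10) − 305.0 = 138.5·ln 16.17 − 305.0 = 138.5·2.7832 − 305.0 = 80.467.
Gain = 80.467 / 201.548 = 0.3992 → 0.399.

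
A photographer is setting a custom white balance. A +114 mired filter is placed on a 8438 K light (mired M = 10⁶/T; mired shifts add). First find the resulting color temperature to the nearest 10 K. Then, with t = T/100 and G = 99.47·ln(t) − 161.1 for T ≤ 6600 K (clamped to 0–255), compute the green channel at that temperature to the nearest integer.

M_in = 10⁶/8438 = 118.51; M_out = 118.51 + (+114) = 232.51.
T_out = 10⁶/232.51 = 4300.9 K → 4300 K; t = 43.
G = 99.47·ln 43 − 161.1 = 99.47·3.7612 − 161.1 = 213.027.
Rounded: 213.

213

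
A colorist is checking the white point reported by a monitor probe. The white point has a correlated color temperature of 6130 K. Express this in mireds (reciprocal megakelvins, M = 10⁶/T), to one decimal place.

M = 10⁶ / 6130 = 163.132 → 163.1 mireds.

163.1 mireds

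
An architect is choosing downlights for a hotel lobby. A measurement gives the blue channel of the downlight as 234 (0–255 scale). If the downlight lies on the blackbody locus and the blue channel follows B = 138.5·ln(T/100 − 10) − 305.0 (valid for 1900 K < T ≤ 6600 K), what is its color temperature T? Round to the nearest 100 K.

5900 K

ln(t − 10) = (234 + 305.0) / 138.5 = 3.8917.
t − 10 = e^3.8917 = 48.994, so t = 58.994.
T = 100·t = 5899 K → 5900 K to the nearest 100 K.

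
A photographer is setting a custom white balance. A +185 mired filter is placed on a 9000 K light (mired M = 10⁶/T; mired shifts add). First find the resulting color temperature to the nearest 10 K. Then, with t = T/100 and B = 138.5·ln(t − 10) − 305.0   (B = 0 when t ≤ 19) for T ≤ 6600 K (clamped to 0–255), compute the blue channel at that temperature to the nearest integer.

134

M_in = 10⁶/9000 = 111.11; M_out = 111.11 + (+185) = 296.11.
T_out = 10⁶/296.11 = 3377.1 K → 3380 K; t = 33.8.
B = 138.5·ln(33.8 − 10) − 305.0 = 138.5·ln 23.8 − 305.0 = 138.5·3.1697 − 305.0 = 134.001.
Rounded: 134.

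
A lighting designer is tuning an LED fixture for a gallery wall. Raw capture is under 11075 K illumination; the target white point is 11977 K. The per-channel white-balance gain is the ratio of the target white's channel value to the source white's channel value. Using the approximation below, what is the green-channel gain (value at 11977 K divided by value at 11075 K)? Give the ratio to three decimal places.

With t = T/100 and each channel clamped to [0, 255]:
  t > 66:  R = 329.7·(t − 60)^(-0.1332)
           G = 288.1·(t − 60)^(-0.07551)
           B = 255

0.988

At 11075 K (t = 110.75):
  G = 288.1·(110.75 − 60)^(-0.07551) = 288.1·50.75^(-0.07551) = 288.1·0.74340 = 214.174.
At 11977 K (t = 119.77):
  G = 288.1·(119.77 − 60)^(-0.07551) = 288.1·59.77^(-0.07551) = 288.1·0.73427 = 211.544.
Gain = 211.544 / 214.174 = 0.9877 → 0.988.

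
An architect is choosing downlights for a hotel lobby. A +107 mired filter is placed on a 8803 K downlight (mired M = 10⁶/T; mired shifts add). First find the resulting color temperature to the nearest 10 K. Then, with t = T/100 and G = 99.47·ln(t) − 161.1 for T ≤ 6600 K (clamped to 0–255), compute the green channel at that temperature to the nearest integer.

M_in = 10⁶/8803 = 113.60; M_out = 113.60 + (+107) = 220.60.
T_out = 10⁶/220.60 = 4533.1 K → 4530 K; t = 45.3.
G = 99.47·ln 45.3 − 161.1 = 99.47·3.8133 − 161.1 = 218.210.
Rounded: 218.

218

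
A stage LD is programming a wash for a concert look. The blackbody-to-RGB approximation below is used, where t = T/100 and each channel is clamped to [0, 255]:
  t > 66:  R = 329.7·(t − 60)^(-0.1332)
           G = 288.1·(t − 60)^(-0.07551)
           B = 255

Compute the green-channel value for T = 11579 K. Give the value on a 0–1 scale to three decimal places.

t = 11579/100 = 115.79; the t > 66 branch applies.
G = 288.1·(115.79 − 60)^(-0.07551) = 288.1·55.79^(-0.07551) = 288.1·0.73810 = 212.648.
On a 0–1 scale: 212.648/255 = 0.8339 → 0.834.

0.834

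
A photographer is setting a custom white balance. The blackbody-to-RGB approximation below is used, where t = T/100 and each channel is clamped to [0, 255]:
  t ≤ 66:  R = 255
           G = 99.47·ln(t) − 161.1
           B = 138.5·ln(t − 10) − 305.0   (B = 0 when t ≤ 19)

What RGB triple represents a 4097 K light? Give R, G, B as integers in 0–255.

R=255, G=208, B=170

t = 4097/100 = 40.97; the t ≤ 66 branch applies.
R = 255 by definition for t ≤ 66.
G = 99.47·ln 40.97 − 161.1 = 99.47·3.7128 − 161.1 = 208.216.
B = 138.5·ln(40.97 − 10) − 305.0 = 138.5·ln 30.97 − 305.0 = 138.5·3.4330 − 305.0 = 170.473.
Rounded: (255, 208, 170).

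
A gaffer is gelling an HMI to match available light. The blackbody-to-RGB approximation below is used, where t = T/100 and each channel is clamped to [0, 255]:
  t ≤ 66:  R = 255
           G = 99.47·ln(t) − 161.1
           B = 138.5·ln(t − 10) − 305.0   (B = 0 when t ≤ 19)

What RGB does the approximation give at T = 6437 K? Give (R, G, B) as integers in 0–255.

t = 6437/100 = 64.37; the t ≤ 66 branch applies.
R = 255 by definition for t ≤ 66.
G = 99.47·ln 64.37 − 161.1 = 99.47·4.1646 − 161.1 = 253.158.
B = 138.5·ln(64.37 − 10) − 305.0 = 138.5·ln 54.37 − 305.0 = 138.5·3.9958 − 305.0 = 248.420.
Rounded: (255, 253, 248).

(255, 253, 248)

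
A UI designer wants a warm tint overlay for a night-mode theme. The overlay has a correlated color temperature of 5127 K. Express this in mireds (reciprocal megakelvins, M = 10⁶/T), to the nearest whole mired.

M = 10⁶ / 5127 = 195.046 → 195 mireds.

195 mireds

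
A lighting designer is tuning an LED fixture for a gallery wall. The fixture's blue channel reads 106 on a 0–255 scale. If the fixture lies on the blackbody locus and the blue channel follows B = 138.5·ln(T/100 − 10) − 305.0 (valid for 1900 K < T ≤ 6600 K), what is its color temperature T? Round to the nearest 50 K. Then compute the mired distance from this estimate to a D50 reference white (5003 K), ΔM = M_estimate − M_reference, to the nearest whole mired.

ln(t − 10) = (106 + 305.0) / 138.5 = 2.9675.
t − 10 = e^2.9675 = 19.443, so t = 29.443.
T = 100·t = 2944 K → 2950 K to the nearest 50 K.
M_estimate = 10⁶/2950 = 338.98; M_reference = 10⁶/5003 = 199.88.
ΔM = 338.98 − 199.88 = 139.10 → +139 mireds.

+139 mireds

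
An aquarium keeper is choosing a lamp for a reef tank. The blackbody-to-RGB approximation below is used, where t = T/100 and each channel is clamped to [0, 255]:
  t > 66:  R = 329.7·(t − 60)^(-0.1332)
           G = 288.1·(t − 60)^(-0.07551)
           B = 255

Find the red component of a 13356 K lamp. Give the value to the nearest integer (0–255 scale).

186

t = 13356/100 = 133.56; the t > 66 branch applies.
R = 329.7·(133.56 − 60)^(-0.1332) = 329.7·73.56^(-0.1332) = 329.7·0.56411 = 185.987.
Rounded: 186.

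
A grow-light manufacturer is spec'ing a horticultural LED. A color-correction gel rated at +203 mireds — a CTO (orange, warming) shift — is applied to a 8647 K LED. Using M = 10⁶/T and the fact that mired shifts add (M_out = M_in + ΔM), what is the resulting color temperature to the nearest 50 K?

M_in = 10⁶/8647 = 115.65 mireds.
M_out = 115.65 + (+203) = 318.65 mireds.
T_out = 10⁶/318.65 = 3138.3 K → 3150 K.

3150 K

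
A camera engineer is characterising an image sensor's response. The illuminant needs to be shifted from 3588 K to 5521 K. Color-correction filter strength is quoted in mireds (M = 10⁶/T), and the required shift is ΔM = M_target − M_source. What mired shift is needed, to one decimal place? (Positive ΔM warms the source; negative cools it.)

M_source = 10⁶/3588 = 278.707; M_target = 10⁶/5521 = 181.127.
ΔM = 181.127 − 278.707 = -97.580 → -97.6 mireds, a cooling shift.

-97.6 mireds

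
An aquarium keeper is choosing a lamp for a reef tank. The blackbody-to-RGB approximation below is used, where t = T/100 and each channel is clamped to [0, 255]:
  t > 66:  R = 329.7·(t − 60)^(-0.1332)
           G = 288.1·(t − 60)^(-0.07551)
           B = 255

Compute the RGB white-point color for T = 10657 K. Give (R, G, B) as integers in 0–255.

(198, 216, 255)

t = 10657/100 = 106.57; the t > 66 branch applies.
R = 329.7·(106.57 − 60)^(-0.1332) = 329.7·46.57^(-0.1332) = 329.7·0.59953 = 197.664.
G = 288.1·(106.57 − 60)^(-0.07551) = 288.1·46.57^(-0.07551) = 288.1·0.74824 = 215.568.
B = 255 by definition for t > 66.
Rounded: (198, 216, 255).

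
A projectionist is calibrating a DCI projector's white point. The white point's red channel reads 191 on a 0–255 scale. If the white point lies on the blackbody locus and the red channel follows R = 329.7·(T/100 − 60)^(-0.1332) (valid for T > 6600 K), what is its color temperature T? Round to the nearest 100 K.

(t − 60)^(-0.1332) = 191/329.7 = 0.57931.
t − 60 = 0.57931^(1/-0.1332) = 0.57931^(-7.508) = 60.245, so t = 120.245.
T = 100·t = 12025 K → 12000 K to the nearest 100 K.

12000 K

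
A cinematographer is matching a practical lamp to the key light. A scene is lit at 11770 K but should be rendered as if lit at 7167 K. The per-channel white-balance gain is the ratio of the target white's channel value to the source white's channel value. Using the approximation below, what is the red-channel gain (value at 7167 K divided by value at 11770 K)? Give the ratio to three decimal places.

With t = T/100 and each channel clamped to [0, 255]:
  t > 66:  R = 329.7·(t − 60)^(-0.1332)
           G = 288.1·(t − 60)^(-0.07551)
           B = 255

1.237

At 11770 K (t = 117.7):
  R = 329.7·(117.7 − 60)^(-0.1332) = 329.7·57.7^(-0.1332) = 329.7·0.58265 = 192.101.
At 7167 K (t = 71.67):
  R = 329.7·(71.67 − 60)^(-0.1332) = 329.7·11.67^(-0.1332) = 329.7·0.72089 = 237.676.
Gain = 237.676 / 192.101 = 1.2372 → 1.237.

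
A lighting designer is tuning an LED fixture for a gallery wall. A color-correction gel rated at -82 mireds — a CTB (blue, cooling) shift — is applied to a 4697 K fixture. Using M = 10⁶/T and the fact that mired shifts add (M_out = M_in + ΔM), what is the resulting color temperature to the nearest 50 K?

M_in = 10⁶/4697 = 212.90 mireds.
M_out = 212.90 + (-82) = 130.90 mireds.
T_out = 10⁶/130.90 = 7639.3 K → 7650 K.

7650 K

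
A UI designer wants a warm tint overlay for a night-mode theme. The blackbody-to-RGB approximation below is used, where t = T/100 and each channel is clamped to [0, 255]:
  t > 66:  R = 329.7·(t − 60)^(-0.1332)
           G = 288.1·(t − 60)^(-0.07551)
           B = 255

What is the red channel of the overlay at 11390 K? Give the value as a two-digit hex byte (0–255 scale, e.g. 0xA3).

0xC2

t = 11390/100 = 113.9; the t > 66 branch applies.
R = 329.7·(113.9 − 60)^(-0.1332) = 329.7·53.9^(-0.1332) = 329.7·0.58797 = 193.852.
Rounded: 194; in hex, 0xC2.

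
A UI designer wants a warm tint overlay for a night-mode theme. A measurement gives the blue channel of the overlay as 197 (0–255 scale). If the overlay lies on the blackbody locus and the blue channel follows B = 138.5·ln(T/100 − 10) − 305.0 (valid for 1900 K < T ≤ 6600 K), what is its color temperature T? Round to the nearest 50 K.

ln(t − 10) = (197 + 305.0) / 138.5 = 3.6245.
t − 10 = e^3.6245 = 37.508, so t = 47.508.
T = 100·t = 4751 K → 4750 K to the nearest 50 K.

4750 K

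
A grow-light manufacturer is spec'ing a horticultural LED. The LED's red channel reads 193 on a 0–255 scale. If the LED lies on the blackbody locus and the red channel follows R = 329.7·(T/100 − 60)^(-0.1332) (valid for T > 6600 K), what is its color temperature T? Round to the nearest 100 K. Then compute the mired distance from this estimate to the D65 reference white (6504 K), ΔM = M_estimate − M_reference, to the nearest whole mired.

-68 mireds

(t − 60)^(-0.1332) = 193/329.7 = 0.58538.
t − 60 = 0.58538^(1/-0.1332) = 0.58538^(-7.508) = 55.713, so t = 115.713.
T = 100·t = 11571 K → 11600 K to the nearest 100 K.
M_estimate = 10⁶/11600 = 86.21; M_reference = 10⁶/6504 = 153.75.
ΔM = 86.21 − 153.75 = -67.54 → -68 mireds.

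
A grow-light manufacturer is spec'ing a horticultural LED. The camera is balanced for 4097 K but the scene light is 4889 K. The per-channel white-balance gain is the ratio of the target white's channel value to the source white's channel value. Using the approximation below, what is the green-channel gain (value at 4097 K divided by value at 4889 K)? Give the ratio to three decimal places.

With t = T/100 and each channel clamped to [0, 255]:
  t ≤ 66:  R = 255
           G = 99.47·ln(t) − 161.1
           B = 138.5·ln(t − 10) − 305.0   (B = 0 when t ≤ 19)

0.922

At 4889 K (t = 48.89):
  G = 99.47·ln 48.89 − 161.1 = 99.47·3.8896 − 161.1 = 225.796.
At 4097 K (t = 40.97):
  G = 99.47·ln 40.97 − 161.1 = 99.47·3.7128 − 161.1 = 208.216.
Gain = 208.216 / 225.796 = 0.9221 → 0.922.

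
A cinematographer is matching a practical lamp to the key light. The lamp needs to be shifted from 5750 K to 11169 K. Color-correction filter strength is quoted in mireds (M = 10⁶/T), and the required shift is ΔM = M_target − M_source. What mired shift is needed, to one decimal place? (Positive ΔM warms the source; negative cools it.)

-84.4 mireds

M_source = 10⁶/5750 = 173.913; M_target = 10⁶/11169 = 89.534.
ΔM = 89.534 − 173.913 = -84.380 → -84.4 mireds, a cooling shift.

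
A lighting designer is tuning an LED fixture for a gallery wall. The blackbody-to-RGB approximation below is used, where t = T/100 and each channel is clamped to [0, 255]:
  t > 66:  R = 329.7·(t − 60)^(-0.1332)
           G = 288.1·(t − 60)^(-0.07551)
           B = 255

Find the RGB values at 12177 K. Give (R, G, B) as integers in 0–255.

(190, 211, 255)

t = 12177/100 = 121.77; the t > 66 branch applies.
R = 329.7·(121.77 − 60)^(-0.1332) = 329.7·61.77^(-0.1332) = 329.7·0.57739 = 190.365.
G = 288.1·(121.77 − 60)^(-0.07551) = 288.1·61.77^(-0.07551) = 288.1·0.73245 = 211.019.
B = 255 by definition for t > 66.
Rounded: (190, 211, 255).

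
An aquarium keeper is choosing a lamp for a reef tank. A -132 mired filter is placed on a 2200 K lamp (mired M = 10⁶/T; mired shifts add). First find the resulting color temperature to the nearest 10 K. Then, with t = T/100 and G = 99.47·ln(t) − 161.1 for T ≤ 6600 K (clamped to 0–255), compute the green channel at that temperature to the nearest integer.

180

M_in = 10⁶/2200 = 454.55; M_out = 454.55 + (-132) = 322.55.
T_out = 10⁶/322.55 = 3100.3 K → 3100 K; t = 31.
G = 99.47·ln 31 − 161.1 = 99.47·3.4340 − 161.1 = 180.479.
Rounded: 180.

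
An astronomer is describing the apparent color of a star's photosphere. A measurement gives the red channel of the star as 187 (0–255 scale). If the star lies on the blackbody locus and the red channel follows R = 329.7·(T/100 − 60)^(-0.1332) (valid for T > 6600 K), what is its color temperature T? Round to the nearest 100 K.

(t − 60)^(-0.1332) = 187/329.7 = 0.56718.
t − 60 = 0.56718^(1/-0.1332) = 0.56718^(-7.508) = 70.620, so t = 130.620.
T = 100·t = 13062 K → 13100 K to the nearest 100 K.

13100 K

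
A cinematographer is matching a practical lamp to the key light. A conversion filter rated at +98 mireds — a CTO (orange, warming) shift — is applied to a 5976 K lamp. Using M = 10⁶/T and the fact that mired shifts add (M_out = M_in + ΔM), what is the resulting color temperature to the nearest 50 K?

M_in = 10⁶/5976 = 167.34 mireds.
M_out = 167.34 + (+98) = 265.34 mireds.
T_out = 10⁶/265.34 = 3768.8 K → 3750 K.

3750 K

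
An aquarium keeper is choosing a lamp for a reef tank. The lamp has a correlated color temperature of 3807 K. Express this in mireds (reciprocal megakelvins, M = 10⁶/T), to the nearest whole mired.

263 mireds

M = 10⁶ / 3807 = 262.674 → 263 mireds.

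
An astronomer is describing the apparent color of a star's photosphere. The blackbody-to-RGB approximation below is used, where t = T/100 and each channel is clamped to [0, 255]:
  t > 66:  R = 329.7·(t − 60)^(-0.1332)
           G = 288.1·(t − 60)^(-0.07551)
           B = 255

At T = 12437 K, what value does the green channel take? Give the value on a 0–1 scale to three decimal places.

0.825

t = 12437/100 = 124.37; the t > 66 branch applies.
G = 288.1·(124.37 − 60)^(-0.07551) = 288.1·64.37^(-0.07551) = 288.1·0.73017 = 210.363.
On a 0–1 scale: 210.363/255 = 0.8250 → 0.825.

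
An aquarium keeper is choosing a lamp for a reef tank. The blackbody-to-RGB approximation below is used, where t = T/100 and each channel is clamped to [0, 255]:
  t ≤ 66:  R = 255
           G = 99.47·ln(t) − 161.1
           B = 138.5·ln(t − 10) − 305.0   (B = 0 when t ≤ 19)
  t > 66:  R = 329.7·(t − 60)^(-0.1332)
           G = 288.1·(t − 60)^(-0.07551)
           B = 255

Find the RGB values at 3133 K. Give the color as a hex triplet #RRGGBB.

#FFB677

t = 3133/100 = 31.33; the t ≤ 66 branch applies.
R = 255 by definition for t ≤ 66.
G = 99.47·ln 31.33 − 161.1 = 99.47·3.4446 − 161.1 = 181.532.
B = 138.5·ln(31.33 − 10) − 305.0 = 138.5·ln 21.33 − 305.0 = 138.5·3.0601 − 305.0 = 118.826.
Rounded: (255, 182, 119).
In hex: #FFB677.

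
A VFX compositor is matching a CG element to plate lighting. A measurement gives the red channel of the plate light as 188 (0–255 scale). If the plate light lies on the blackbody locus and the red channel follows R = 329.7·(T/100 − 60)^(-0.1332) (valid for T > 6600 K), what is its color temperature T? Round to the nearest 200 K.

(t − 60)^(-0.1332) = 188/329.7 = 0.57022.
t − 60 = 0.57022^(1/-0.1332) = 0.57022^(-7.508) = 67.848, so t = 127.848.
T = 100·t = 12785 K → 12800 K to the nearest 200 K.

12800 K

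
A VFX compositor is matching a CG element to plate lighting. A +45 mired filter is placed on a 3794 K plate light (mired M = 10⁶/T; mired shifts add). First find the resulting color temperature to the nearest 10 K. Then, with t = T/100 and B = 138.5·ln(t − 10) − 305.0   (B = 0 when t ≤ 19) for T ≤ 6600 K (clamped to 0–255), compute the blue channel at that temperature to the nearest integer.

126

M_in = 10⁶/3794 = 263.57; M_out = 263.57 + (+45) = 308.57.
T_out = 10⁶/308.57 = 3240.7 K → 3240 K; t = 32.4.
B = 138.5·ln(32.4 − 10) − 305.0 = 138.5·ln 22.4 − 305.0 = 138.5·3.1091 − 305.0 = 125.605.
Rounded: 126.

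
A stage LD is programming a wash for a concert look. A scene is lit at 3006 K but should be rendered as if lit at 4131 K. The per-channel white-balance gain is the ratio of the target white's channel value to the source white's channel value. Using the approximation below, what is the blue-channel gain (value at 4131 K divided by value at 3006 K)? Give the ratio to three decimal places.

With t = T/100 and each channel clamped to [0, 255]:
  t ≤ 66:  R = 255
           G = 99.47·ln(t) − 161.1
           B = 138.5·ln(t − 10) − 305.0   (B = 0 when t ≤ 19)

1.559

At 3006 K (t = 30.06):
  B = 138.5·ln(30.06 − 10) − 305.0 = 138.5·ln 20.06 − 305.0 = 138.5·2.9987 − 305.0 = 110.324.
At 4131 K (t = 41.31):
  B = 138.5·ln(41.31 − 10) − 305.0 = 138.5·ln 31.31 − 305.0 = 138.5·3.4439 − 305.0 = 171.985.
Gain = 171.985 / 110.324 = 1.5589 → 1.559.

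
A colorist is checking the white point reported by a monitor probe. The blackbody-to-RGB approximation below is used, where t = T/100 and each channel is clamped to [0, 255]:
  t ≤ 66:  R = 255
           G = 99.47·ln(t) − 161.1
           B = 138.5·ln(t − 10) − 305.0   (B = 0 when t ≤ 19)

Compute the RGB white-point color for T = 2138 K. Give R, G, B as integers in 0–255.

t = 2138/100 = 21.38; the t ≤ 66 branch applies.
R = 255 by definition for t ≤ 66.
G = 99.47·ln 21.38 − 161.1 = 99.47·3.0625 − 161.1 = 143.522.
B = 138.5·ln(21.38 − 10) − 305.0 = 138.5·ln 11.38 − 305.0 = 138.5·2.4319 − 305.0 = 31.812.
Rounded: (255, 144, 32).

R=255, G=144, B=32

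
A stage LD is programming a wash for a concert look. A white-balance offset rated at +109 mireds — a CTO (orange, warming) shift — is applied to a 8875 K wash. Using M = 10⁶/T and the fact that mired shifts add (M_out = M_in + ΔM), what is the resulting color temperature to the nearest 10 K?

M_in = 10⁶/8875 = 112.68 mireds.
M_out = 112.68 + (+109) = 221.68 mireds.
T_out = 10⁶/221.68 = 4511.1 K → 4510 K.

4510 K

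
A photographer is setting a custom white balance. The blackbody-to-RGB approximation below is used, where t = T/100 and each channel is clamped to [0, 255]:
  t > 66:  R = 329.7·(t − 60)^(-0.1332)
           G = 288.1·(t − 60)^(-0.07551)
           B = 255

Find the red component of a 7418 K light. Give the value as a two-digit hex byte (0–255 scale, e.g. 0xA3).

0xE8

t = 7418/100 = 74.18; the t > 66 branch applies.
R = 329.7·(74.18 − 60)^(-0.1332) = 329.7·14.18^(-0.1332) = 329.7·0.70242 = 231.588.
Rounded: 232; in hex, 0xE8.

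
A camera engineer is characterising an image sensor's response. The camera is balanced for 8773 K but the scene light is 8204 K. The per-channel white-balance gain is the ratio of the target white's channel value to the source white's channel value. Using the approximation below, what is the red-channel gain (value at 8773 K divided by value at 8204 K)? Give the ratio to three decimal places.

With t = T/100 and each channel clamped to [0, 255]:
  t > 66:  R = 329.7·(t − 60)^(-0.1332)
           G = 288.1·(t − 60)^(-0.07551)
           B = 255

At 8204 K (t = 82.04):
  R = 329.7·(82.04 − 60)^(-0.1332) = 329.7·22.04^(-0.1332) = 329.7·0.66234 = 218.375.
At 8773 K (t = 87.73):
  R = 329.7·(87.73 − 60)^(-0.1332) = 329.7·27.73^(-0.1332) = 329.7·0.64239 = 211.796.
Gain = 211.796 / 218.375 = 0.9699 → 0.970.

0.970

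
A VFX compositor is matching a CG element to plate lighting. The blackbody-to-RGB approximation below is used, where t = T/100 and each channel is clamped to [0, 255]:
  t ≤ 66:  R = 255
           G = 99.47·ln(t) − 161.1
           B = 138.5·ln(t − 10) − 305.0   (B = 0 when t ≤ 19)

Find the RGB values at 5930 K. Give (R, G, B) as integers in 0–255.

(255, 245, 235)

t = 5930/100 = 59.3; the t ≤ 66 branch applies.
R = 255 by definition for t ≤ 66.
G = 99.47·ln 59.3 − 161.1 = 99.47·4.0826 − 161.1 = 244.997.
B = 138.5·ln(59.3 − 10) − 305.0 = 138.5·ln 49.3 − 305.0 = 138.5·3.8979 − 305.0 = 234.862.
Rounded: (255, 245, 235).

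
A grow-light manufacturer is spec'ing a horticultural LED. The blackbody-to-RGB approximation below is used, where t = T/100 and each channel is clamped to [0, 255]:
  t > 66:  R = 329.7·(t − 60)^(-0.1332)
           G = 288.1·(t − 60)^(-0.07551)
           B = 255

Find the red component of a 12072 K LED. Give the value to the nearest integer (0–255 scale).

t = 12072/100 = 120.72; the t > 66 branch applies.
R = 329.7·(120.72 − 60)^(-0.1332) = 329.7·60.72^(-0.1332) = 329.7·0.57871 = 190.800.
Rounded: 191.

191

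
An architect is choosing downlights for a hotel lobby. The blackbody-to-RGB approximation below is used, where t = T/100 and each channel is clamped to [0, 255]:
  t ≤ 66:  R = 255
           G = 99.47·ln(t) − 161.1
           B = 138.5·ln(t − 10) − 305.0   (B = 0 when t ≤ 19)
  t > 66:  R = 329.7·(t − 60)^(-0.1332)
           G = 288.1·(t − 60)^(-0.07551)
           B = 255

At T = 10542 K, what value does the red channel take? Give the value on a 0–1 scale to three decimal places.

t = 10542/100 = 105.42; the t > 66 branch applies.
R = 329.7·(105.42 − 60)^(-0.1332) = 329.7·45.42^(-0.1332) = 329.7·0.60153 = 198.323.
On a 0–1 scale: 198.323/255 = 0.7777 → 0.778.

0.778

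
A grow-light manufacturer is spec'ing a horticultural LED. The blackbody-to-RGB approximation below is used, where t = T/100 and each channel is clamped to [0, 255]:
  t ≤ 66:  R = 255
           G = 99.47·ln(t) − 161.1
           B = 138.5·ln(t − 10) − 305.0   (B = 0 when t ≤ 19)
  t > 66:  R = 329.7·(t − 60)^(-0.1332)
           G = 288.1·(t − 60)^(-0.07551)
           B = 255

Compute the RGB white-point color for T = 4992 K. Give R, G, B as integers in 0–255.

R=255, G=228, B=206

t = 4992/100 = 49.92; the t ≤ 66 branch applies.
R = 255 by definition for t ≤ 66.
G = 99.47·ln 49.92 − 161.1 = 99.47·3.9104 − 161.1 = 227.870.
B = 138.5·ln(49.92 − 10) − 305.0 = 138.5·ln 39.92 − 305.0 = 138.5·3.6869 − 305.0 = 205.633.
Rounded: (255, 228, 206).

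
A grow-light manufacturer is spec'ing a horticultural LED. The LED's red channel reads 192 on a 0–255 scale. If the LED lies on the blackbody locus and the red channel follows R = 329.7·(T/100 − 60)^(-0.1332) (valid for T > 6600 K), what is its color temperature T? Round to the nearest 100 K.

11800 K

(t − 60)^(-0.1332) = 192/329.7 = 0.58235.
t − 60 = 0.58235^(1/-0.1332) = 0.58235^(-7.508) = 57.929, so t = 117.929.
T = 100·t = 11793 K → 11800 K to the nearest 100 K.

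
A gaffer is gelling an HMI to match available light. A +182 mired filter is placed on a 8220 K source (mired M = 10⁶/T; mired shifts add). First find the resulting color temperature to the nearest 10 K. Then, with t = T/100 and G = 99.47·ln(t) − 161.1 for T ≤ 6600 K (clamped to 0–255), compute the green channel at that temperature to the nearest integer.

M_in = 10⁶/8220 = 121.65; M_out = 121.65 + (+182) = 303.65.
T_out = 10⁶/303.65 = 3293.2 K → 3290 K; t = 32.9.
G = 99.47·ln 32.9 − 161.1 = 99.47·3.4935 − 161.1 = 186.396.
Rounded: 186.

186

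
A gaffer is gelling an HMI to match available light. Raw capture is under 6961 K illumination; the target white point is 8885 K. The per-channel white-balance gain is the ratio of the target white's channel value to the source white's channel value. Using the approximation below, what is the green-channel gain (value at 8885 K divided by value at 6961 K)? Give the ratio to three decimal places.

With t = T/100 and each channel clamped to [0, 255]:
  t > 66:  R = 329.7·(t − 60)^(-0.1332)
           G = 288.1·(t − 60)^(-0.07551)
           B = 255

At 6961 K (t = 69.61):
  G = 288.1·(69.61 − 60)^(-0.07551) = 288.1·9.61^(-0.07551) = 288.1·0.84294 = 242.850.
At 8885 K (t = 88.85):
  G = 288.1·(88.85 − 60)^(-0.07551) = 288.1·28.85^(-0.07551) = 288.1·0.77579 = 223.505.
Gain = 223.505 / 242.850 = 0.9203 → 0.920.

0.920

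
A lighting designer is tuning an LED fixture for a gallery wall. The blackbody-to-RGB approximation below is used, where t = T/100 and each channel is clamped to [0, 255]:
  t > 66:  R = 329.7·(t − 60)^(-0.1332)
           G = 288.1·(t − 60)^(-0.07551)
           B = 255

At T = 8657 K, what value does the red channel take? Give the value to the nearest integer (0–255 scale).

t = 8657/100 = 86.57; the t > 66 branch applies.
R = 329.7·(86.57 − 60)^(-0.1332) = 329.7·26.57^(-0.1332) = 329.7·0.64606 = 213.005.
Rounded: 213.

213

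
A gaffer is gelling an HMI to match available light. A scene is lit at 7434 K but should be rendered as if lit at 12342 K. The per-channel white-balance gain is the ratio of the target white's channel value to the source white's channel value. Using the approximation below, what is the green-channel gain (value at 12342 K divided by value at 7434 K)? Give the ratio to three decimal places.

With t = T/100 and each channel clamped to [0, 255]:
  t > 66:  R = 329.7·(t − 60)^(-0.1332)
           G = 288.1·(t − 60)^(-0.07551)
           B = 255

0.894

At 7434 K (t = 74.34):
  G = 288.1·(74.34 − 60)^(-0.07551) = 288.1·14.34^(-0.07551) = 288.1·0.81784 = 235.620.
At 12342 K (t = 123.42):
  G = 288.1·(123.42 − 60)^(-0.07551) = 288.1·63.42^(-0.07551) = 288.1·0.73099 = 210.599.
Gain = 210.599 / 235.620 = 0.8938 → 0.894.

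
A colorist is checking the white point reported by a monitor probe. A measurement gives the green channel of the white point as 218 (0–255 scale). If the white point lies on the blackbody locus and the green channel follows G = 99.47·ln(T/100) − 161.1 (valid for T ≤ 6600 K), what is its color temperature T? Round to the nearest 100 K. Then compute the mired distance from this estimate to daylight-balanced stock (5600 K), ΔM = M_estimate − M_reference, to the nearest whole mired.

ln t = (218 + 161.1) / 99.47 = 3.8112.
t = e^3.8112 = 45.205.
T = 100·t = 4520 K → 4500 K to the nearest 100 K.
M_estimate = 10⁶/4500 = 222.22; M_reference = 10⁶/5600 = 178.57.
ΔM = 222.22 − 178.57 = 43.65 → +44 mireds.

+44 mireds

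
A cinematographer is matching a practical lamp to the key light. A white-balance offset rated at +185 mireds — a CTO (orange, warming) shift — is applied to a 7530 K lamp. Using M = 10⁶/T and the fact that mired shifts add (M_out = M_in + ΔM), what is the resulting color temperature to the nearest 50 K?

3150 K

M_in = 10⁶/7530 = 132.80 mireds.
M_out = 132.80 + (+185) = 317.80 mireds.
T_out = 10⁶/317.80 = 3146.6 K → 3150 K.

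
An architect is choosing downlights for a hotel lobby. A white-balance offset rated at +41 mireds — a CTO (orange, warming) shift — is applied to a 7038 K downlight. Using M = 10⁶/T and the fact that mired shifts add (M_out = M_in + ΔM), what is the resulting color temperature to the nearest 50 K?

5450 K

M_in = 10⁶/7038 = 142.09 mireds.
M_out = 142.09 + (+41) = 183.09 mireds.
T_out = 10⁶/183.09 = 5461.9 K → 5450 K.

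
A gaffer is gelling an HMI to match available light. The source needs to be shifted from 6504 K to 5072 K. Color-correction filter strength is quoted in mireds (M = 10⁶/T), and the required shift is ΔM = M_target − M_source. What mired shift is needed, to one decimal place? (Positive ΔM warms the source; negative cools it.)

M_source = 10⁶/6504 = 153.752; M_target = 10⁶/5072 = 197.161.
ΔM = 197.161 − 153.752 = 43.409 → +43.4 mireds, a warming shift.

+43.4 mireds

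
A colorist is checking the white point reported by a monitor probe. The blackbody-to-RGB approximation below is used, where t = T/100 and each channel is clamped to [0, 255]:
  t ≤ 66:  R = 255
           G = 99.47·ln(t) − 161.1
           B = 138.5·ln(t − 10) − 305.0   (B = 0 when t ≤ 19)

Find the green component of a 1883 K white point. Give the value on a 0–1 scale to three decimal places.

t = 1883/100 = 18.83; the t ≤ 66 branch applies.
G = 99.47·ln 18.83 − 161.1 = 99.47·2.9355 − 161.1 = 130.889.
On a 0–1 scale: 130.889/255 = 0.5133 → 0.513.

0.513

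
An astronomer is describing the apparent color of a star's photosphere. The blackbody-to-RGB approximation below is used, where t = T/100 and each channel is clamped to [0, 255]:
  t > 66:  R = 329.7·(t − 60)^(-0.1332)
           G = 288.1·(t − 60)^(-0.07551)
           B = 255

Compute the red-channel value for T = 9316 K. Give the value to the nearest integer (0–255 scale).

207

t = 9316/100 = 93.16; the t > 66 branch applies.
R = 329.7·(93.16 − 60)^(-0.1332) = 329.7·33.16^(-0.1332) = 329.7·0.62727 = 206.811.
Rounded: 207.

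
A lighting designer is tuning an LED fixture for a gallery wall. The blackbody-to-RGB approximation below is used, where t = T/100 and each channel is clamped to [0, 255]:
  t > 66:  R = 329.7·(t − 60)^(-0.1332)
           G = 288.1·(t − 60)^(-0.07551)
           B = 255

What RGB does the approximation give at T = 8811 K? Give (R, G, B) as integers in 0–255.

t = 8811/100 = 88.11; the t > 66 branch applies.
R = 329.7·(88.11 − 60)^(-0.1332) = 329.7·28.11^(-0.1332) = 329.7·0.64123 = 211.413.
G = 288.1·(88.11 − 60)^(-0.07551) = 288.1·28.11^(-0.07551) = 288.1·0.77731 = 223.944.
B = 255 by definition for t > 66.
Rounded: (211, 224, 255).

(211, 224, 255)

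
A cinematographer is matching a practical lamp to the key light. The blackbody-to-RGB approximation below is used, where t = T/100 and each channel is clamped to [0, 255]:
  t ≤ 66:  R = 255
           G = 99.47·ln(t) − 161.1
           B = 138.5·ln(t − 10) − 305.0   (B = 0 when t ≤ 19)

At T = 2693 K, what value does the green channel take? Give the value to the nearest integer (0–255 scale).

166

t = 2693/100 = 26.93; the t ≤ 66 branch applies.
G = 99.47·ln 26.93 − 161.1 = 99.47·3.2932 − 161.1 = 166.479.
Rounded: 166.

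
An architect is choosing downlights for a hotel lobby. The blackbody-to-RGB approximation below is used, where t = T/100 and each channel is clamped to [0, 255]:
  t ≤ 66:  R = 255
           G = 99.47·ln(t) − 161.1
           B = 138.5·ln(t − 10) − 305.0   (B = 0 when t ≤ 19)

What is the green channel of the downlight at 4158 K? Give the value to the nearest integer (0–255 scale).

210

t = 4158/100 = 41.58; the t ≤ 66 branch applies.
G = 99.47·ln 41.58 − 161.1 = 99.47·3.7276 − 161.1 = 209.686.
Rounded: 210.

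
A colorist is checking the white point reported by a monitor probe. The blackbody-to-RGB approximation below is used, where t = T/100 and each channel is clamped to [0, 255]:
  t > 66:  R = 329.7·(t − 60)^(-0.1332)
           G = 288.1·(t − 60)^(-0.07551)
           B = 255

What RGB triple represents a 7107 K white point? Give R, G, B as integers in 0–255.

R=239, G=240, B=255

t = 7107/100 = 71.07; the t > 66 branch applies.
R = 329.7·(71.07 − 60)^(-0.1332) = 329.7·11.07^(-0.1332) = 329.7·0.72597 = 239.353.
G = 288.1·(71.07 − 60)^(-0.07551) = 288.1·11.07^(-0.07551) = 288.1·0.83398 = 240.270.
B = 255 by definition for t > 66.
Rounded: (239, 240, 255).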